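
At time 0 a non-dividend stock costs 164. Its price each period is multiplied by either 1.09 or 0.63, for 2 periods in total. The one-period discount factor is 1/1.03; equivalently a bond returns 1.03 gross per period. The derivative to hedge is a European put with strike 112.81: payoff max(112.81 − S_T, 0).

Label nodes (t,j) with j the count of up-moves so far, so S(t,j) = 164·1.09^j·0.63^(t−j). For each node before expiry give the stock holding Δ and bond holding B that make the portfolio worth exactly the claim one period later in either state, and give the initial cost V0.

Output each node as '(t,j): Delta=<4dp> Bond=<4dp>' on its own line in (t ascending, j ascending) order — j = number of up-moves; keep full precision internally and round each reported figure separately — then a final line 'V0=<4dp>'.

(0,0): Delta=-0.0819 Bond=14.2410
(1,0): Delta=-1.0000 Bond=109.5243
(1,1): Delta=-0.0023 Bond=0.4399
V0=0.8061

No-arbitrage ⇒ martingale measure with p* = (R−d)/(u−d) = 0.8696.
Terminal values V(2,·): V(2,0)=47.7184, V(2,1)=0.1912, V(2,2)=0.0000
Node (1,0) S=103.3200: V=(p*·0.1912+(1−p*)·47.7184)/1.03=6.2043; Δ=(0.1912−47.7184)/(112.6188−65.0916)=-1.0000; B=V−Δ·S=109.5243
Node (1,1) S=178.7600: V=(p*·0.0000+(1−p*)·0.1912)/1.03=0.0242; Δ=(0.0000−0.1912)/(194.8484−112.6188)=-0.0023; B=V−Δ·S=0.4399
Node (0,0) S=164.0000: V=(p*·0.0242+(1−p*)·6.2043)/1.03=0.8061; Δ=(0.0242−6.2043)/(178.7600−103.3200)=-0.0819; B=V−Δ·S=14.2410
Each (Δ,B) replicates both successor values, so the strategy is self-financing and V0 is arbitrage-free.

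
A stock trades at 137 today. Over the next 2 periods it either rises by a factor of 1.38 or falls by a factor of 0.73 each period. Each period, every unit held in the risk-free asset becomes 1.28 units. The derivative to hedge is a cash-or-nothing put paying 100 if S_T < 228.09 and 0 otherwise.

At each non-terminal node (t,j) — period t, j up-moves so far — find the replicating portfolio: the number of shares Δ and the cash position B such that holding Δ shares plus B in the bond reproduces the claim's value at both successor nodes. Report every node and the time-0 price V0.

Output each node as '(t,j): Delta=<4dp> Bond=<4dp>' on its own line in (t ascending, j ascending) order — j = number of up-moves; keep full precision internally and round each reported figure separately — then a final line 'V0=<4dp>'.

Under the risk-neutral measure, an up-move has probability p* = (R−d)/(u−d) = 0.8462 and values discount at R = 1.28.
Terminal values V(2,·): V(2,0)=100.0000, V(2,1)=100.0000, V(2,2)=0.0000
Node (1,0) S=100.0100: V=(p*·100.0000+(1−p*)·100.0000)/1.28=78.1250; Δ=(100.0000−100.0000)/(138.0138−73.0073)=0.0000; B=V−Δ·S=78.1250
Node (1,1) S=189.0600: V=(p*·0.0000+(1−p*)·100.0000)/1.28=12.0192; Δ=(0.0000−100.0000)/(260.9028−138.0138)=-0.8137; B=V−Δ·S=165.8654
Node (0,0) S=137.0000: V=(p*·12.0192+(1−p*)·78.1250)/1.28=17.3354; Δ=(12.0192−78.1250)/(189.0600−100.0100)=-0.7423; B=V−Δ·S=119.0366
Check: Δ(0,0)·S0 + B(0,0) = 17.3354 = V0.

(0,0): Delta=-0.7423 Bond=119.0366
(1,0): Delta=0.0000 Bond=78.1250
(1,1): Delta=-0.8137 Bond=165.8654
V0=17.3354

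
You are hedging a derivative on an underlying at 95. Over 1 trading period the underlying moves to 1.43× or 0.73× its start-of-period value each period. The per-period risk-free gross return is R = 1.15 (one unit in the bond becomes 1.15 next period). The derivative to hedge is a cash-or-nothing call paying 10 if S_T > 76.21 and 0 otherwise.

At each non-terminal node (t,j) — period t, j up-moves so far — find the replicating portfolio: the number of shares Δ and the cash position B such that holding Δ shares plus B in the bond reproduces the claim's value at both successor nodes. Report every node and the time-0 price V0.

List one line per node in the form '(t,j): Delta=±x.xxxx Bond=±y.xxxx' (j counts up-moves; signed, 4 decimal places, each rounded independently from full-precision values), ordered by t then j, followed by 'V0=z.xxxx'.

(0,0): Delta=0.1504 Bond=-9.0683
V0=5.2174

No-arbitrage ⇒ martingale measure with p* = (R−d)/(u−d) = 0.6000.
Terminal values V(1,·): V(1,0)=0.0000, V(1,1)=10.0000
(0,0): S=95.0000. Δ = (V_up−V_dn)/(S_up−S_dn) = (10.0000−0.0000)/(135.8500−69.3500) = 0.1504. V = [p*·10.0000 + (1−p*)·0.0000]/1.15 = 5.2174. B = V − Δ·S = -9.0683.
Each (Δ,B) replicates both successor values, so the strategy is self-financing and V0 is arbitrage-free.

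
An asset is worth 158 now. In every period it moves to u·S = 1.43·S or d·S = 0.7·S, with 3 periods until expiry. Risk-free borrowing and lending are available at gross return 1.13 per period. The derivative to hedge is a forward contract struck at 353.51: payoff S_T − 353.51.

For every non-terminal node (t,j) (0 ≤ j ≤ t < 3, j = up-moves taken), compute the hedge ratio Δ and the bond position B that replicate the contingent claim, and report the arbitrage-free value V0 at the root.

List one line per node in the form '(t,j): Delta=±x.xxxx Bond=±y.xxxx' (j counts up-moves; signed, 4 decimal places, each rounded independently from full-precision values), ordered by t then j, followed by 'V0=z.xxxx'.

Under the risk-neutral measure, an up-move has probability p* = (R−d)/(u−d) = 0.5890 and values discount at R = 1.13.
At expiry t=3: V(3,0)=-299.3160, V(3,1)=-242.7994, V(3,2)=-127.3441, V(3,3)=108.5147
  t=2,j=0: stock 77.4200 → up 110.7106 (V=-242.7994), down 54.1940 (V=-299.3160). Price -235.4207; hedge Δ=1.0000, bond B=-312.8407.
  t=2,j=1: stock 158.1580 → up 226.1659 (V=-127.3441), down 110.7106 (V=-242.7994). Price -154.6827; hedge Δ=1.0000, bond B=-312.8407.
  t=2,j=2: stock 323.0942 → up 462.0247 (V=108.5147), down 226.1659 (V=-127.3441). Price 10.2535; hedge Δ=1.0000, bond B=-312.8407.
  t=1,j=0: stock 110.6000 → up 158.1580 (V=-154.6827), down 77.4200 (V=-235.4207). Price -166.2502; hedge Δ=1.0000, bond B=-276.8502.
  t=1,j=1: stock 225.9400 → up 323.0942 (V=10.2535), down 158.1580 (V=-154.6827). Price -50.9102; hedge Δ=1.0000, bond B=-276.8502.
  t=0,j=0: stock 158.0000 → up 225.9400 (V=-50.9102), down 110.6000 (V=-166.2502). Price -87.0002; hedge Δ=1.0000, bond B=-245.0002.
Root portfolio cost Δ·158+B reproduces V0=-87.0002.

(0,0): Delta=1.0000 Bond=-245.0002
(1,0): Delta=1.0000 Bond=-276.8502
(1,1): Delta=1.0000 Bond=-276.8502
(2,0): Delta=1.0000 Bond=-312.8407
(2,1): Delta=1.0000 Bond=-312.8407
(2,2): Delta=1.0000 Bond=-312.8407
V0=-87.0002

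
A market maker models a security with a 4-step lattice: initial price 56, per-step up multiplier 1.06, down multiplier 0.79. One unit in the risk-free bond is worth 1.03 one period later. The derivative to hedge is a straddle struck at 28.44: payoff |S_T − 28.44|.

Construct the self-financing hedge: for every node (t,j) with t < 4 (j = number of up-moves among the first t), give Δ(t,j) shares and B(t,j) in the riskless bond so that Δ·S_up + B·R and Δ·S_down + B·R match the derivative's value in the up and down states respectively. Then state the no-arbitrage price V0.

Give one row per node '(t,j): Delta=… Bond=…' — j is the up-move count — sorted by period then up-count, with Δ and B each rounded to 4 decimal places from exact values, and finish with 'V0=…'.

The replicating-portfolio and risk-neutral prices coincide; use p* = (1.03−0.79)/(1.06−0.79) = 0.8889 for the latter.
At expiry t=4: V(4,0)=6.6280, V(4,1)=0.8268, V(4,2)=10.8294, V(4,3)=24.2505, V(4,4)=42.2587
(3,0): S=27.6102. Δ = (V_up−V_dn)/(S_up−S_dn) = (0.8268−6.6280)/(29.2668−21.8120) = -0.7782. V = [p*·0.8268 + (1−p*)·6.6280]/1.03 = 1.4285. B = V − Δ·S = 22.9143.
(3,1): S=37.0466. Δ = (V_up−V_dn)/(S_up−S_dn) = (10.8294−0.8268)/(39.2694−29.2668) = 1.0000. V = [p*·10.8294 + (1−p*)·0.8268]/1.03 = 9.4349. B = V − Δ·S = -27.6117.
(3,2): S=49.7081. Δ = (V_up−V_dn)/(S_up−S_dn) = (24.2505−10.8294)/(52.6905−39.2694) = 1.0000. V = [p*·24.2505 + (1−p*)·10.8294]/1.03 = 22.0964. B = V − Δ·S = -27.6117.
(3,3): S=66.6969. Δ = (V_up−V_dn)/(S_up−S_dn) = (42.2587−24.2505)/(70.6987−52.6905) = 1.0000. V = [p*·42.2587 + (1−p*)·24.2505]/1.03 = 39.0852. B = V − Δ·S = -27.6117.
(2,0): S=34.9496. Δ = (V_up−V_dn)/(S_up−S_dn) = (9.4349−1.4285)/(37.0466−27.6102) = 0.8485. V = [p*·9.4349 + (1−p*)·1.4285]/1.03 = 8.2964. B = V − Δ·S = -21.3569.
(2,1): S=46.8944. Δ = (V_up−V_dn)/(S_up−S_dn) = (22.0964−9.4349)/(49.7081−37.0466) = 1.0000. V = [p*·22.0964 + (1−p*)·9.4349]/1.03 = 20.0870. B = V − Δ·S = -26.8074.
(2,2): S=62.9216. Δ = (V_up−V_dn)/(S_up−S_dn) = (39.0852−22.0964)/(66.6969−49.7081) = 1.0000. V = [p*·39.0852 + (1−p*)·22.0964]/1.03 = 36.1142. B = V − Δ·S = -26.8074.
(1,0): S=44.2400. Δ = (V_up−V_dn)/(S_up−S_dn) = (20.0870−8.2964)/(46.8944−34.9496) = 0.9871. V = [p*·20.0870 + (1−p*)·8.2964]/1.03 = 18.2300. B = V − Δ·S = -25.4387.
(1,1): S=59.3600. Δ = (V_up−V_dn)/(S_up−S_dn) = (36.1142−20.0870)/(62.9216−46.8944) = 1.0000. V = [p*·36.1142 + (1−p*)·20.0870]/1.03 = 33.3334. B = V − Δ·S = -26.0266.
(0,0): S=56.0000. Δ = (V_up−V_dn)/(S_up−S_dn) = (33.3334−18.2300)/(59.3600−44.2400) = 0.9989. V = [p*·33.3334 + (1−p*)·18.2300]/1.03 = 30.7332. B = V − Δ·S = -25.2051.
Root portfolio cost Δ·56+B reproduces V0=30.7332.

(0,0): Delta=0.9989 Bond=-25.2051
(1,0): Delta=0.9871 Bond=-25.4387
(1,1): Delta=1.0000 Bond=-26.0266
(2,0): Delta=0.8485 Bond=-21.3569
(2,1): Delta=1.0000 Bond=-26.8074
(2,2): Delta=1.0000 Bond=-26.8074
(3,0): Delta=-0.7782 Bond=22.9143
(3,1): Delta=1.0000 Bond=-27.6117
(3,2): Delta=1.0000 Bond=-27.6117
(3,3): Delta=1.0000 Bond=-27.6117
V0=30.7332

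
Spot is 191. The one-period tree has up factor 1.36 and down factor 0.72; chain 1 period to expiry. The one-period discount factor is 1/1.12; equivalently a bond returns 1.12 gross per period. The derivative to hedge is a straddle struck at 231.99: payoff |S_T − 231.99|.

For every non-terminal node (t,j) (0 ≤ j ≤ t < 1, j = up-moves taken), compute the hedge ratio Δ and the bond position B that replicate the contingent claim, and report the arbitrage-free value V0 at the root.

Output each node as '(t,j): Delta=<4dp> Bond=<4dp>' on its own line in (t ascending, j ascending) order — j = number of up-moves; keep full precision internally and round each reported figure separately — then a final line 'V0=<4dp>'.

(0,0): Delta=-0.5456 Bond=151.3460
V0=47.1272

Since d<R<u, set p* = (R−d)/(u−d) = 0.6250; price each node as the discounted p*-expectation of its children.
Terminal payoffs: V(1,0)=94.4700, V(1,1)=27.7700
  t=0,j=0: stock 191.0000 → up 259.7600 (V=27.7700), down 137.5200 (V=94.4700). Price 47.1272; hedge Δ=-0.5456, bond B=151.3460.
Self-financing check: at every node Δ·S+B equals the discounted successor values.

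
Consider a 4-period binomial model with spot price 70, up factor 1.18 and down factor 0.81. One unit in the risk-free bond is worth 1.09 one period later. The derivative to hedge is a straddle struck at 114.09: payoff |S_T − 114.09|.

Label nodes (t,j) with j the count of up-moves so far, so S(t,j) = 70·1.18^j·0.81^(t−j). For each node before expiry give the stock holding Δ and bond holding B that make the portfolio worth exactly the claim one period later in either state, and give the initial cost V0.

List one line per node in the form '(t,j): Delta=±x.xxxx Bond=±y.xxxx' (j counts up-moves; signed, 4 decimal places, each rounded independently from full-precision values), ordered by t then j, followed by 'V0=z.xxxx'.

Under the risk-neutral measure, an up-move has probability p* = (R−d)/(u−d) = 0.7568 and values discount at R = 1.09.
At expiry t=4: V(4,0)=83.9573, V(4,1)=70.1930, V(4,2)=50.1412, V(4,3)=20.9301, V(4,4)=21.6244
Node (3,0) S=37.2009: V=(p*·70.1930+(1−p*)·83.9573)/1.09=67.4689; Δ=(70.1930−83.9573)/(43.8970−30.1327)=-1.0000; B=V−Δ·S=104.6697
Node (3,1) S=54.1939: V=(p*·50.1412+(1−p*)·70.1930)/1.09=50.4759; Δ=(50.1412−70.1930)/(63.9488−43.8970)=-1.0000; B=V−Δ·S=104.6697
Node (3,2) S=78.9491: V=(p*·20.9301+(1−p*)·50.1412)/1.09=25.7206; Δ=(20.9301−50.1412)/(93.1599−63.9488)=-1.0000; B=V−Δ·S=104.6697
Node (3,3) S=115.0122: V=(p*·21.6244+(1−p*)·20.9301)/1.09=19.6840; Δ=(21.6244−20.9301)/(135.7144−93.1599)=0.0163; B=V−Δ·S=17.8073
Node (2,0) S=45.9270: V=(p*·50.4759+(1−p*)·67.4689)/1.09=50.1003; Δ=(50.4759−67.4689)/(54.1939−37.2009)=-1.0000; B=V−Δ·S=96.0273
Node (2,1) S=66.9060: V=(p*·25.7206+(1−p*)·50.4759)/1.09=29.1213; Δ=(25.7206−50.4759)/(78.9491−54.1939)=-1.0000; B=V−Δ·S=96.0273
Node (2,2) S=97.4680: V=(p*·19.6840+(1−p*)·25.7206)/1.09=19.4058; Δ=(19.6840−25.7206)/(115.0122−78.9491)=-0.1674; B=V−Δ·S=35.7211
Node (1,0) S=56.7000: V=(p*·29.1213+(1−p*)·50.1003)/1.09=31.3984; Δ=(29.1213−50.1003)/(66.9060−45.9270)=-1.0000; B=V−Δ·S=88.0984
Node (1,1) S=82.6000: V=(p*·19.4058+(1−p*)·29.1213)/1.09=19.9716; Δ=(19.4058−29.1213)/(97.4680−66.9060)=-0.3179; B=V−Δ·S=46.2295
Node (0,0) S=70.0000: V=(p*·19.9716+(1−p*)·31.3984)/1.09=20.8726; Δ=(19.9716−31.3984)/(82.6000−56.7000)=-0.4412; B=V−Δ·S=51.7558
Check: Δ(0,0)·S0 + B(0,0) = 20.8726 = V0.

(0,0): Delta=-0.4412 Bond=51.7558
(1,0): Delta=-1.0000 Bond=88.0984
(1,1): Delta=-0.3179 Bond=46.2295
(2,0): Delta=-1.0000 Bond=96.0273
(2,1): Delta=-1.0000 Bond=96.0273
(2,2): Delta=-0.1674 Bond=35.7211
(3,0): Delta=-1.0000 Bond=104.6697
(3,1): Delta=-1.0000 Bond=104.6697
(3,2): Delta=-1.0000 Bond=104.6697
(3,3): Delta=0.0163 Bond=17.8073
V0=20.8726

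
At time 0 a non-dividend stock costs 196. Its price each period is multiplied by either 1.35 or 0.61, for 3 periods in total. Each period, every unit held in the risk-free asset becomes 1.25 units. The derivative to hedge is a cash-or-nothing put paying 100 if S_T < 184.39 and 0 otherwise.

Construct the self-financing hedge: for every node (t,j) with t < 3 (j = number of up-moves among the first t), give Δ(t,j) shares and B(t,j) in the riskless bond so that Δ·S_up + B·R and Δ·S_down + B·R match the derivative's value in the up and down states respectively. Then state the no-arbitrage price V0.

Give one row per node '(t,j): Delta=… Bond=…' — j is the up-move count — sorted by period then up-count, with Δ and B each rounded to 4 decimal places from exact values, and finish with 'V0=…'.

Since d<R<u, set p* = (R−d)/(u−d) = 0.8649; price each node as the discounted p*-expectation of its children.
Terminal values V(3,·): V(3,0)=100.0000, V(3,1)=100.0000, V(3,2)=0.0000, V(3,3)=0.0000
  t=2,j=0: stock 72.9316 → up 98.4577 (V=100.0000), down 44.4883 (V=100.0000). Price 80.0000; hedge Δ=0.0000, bond B=80.0000.
  t=2,j=1: stock 161.4060 → up 217.8981 (V=0.0000), down 98.4577 (V=100.0000). Price 10.8108; hedge Δ=-0.8372, bond B=145.9459.
  t=2,j=2: stock 357.2100 → up 482.2335 (V=0.0000), down 217.8981 (V=0.0000). Price 0.0000; hedge Δ=0.0000, bond B=0.0000.
  t=1,j=0: stock 119.5600 → up 161.4060 (V=10.8108), down 72.9316 (V=80.0000). Price 16.1286; hedge Δ=-0.7820, bond B=109.6275.
  t=1,j=1: stock 264.6000 → up 357.2100 (V=0.0000), down 161.4060 (V=10.8108). Price 1.1687; hedge Δ=-0.0552, bond B=15.7779.
  t=0,j=0: stock 196.0000 → up 264.6000 (V=1.1687), down 119.5600 (V=16.1286). Price 2.5523; hedge Δ=-0.1031, bond B=22.7682.
Check: Δ(0,0)·S0 + B(0,0) = 2.5523 = V0.

(0,0): Delta=-0.1031 Bond=22.7682
(1,0): Delta=-0.7820 Bond=109.6275
(1,1): Delta=-0.0552 Bond=15.7779
(2,0): Delta=0.0000 Bond=80.0000
(2,1): Delta=-0.8372 Bond=145.9459
(2,2): Delta=0.0000 Bond=0.0000
V0=2.5523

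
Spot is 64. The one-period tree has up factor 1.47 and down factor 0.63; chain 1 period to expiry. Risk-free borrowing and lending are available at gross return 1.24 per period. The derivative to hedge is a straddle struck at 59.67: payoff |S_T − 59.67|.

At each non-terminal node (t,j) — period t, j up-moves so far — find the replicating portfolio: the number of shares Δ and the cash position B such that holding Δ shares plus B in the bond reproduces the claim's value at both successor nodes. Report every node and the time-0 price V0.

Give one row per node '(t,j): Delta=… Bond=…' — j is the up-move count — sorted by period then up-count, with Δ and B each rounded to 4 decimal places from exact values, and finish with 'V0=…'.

The replicating-portfolio and risk-neutral prices coincide; use p* = (1.24−0.63)/(1.47−0.63) = 0.7262 for the latter.
At expiry t=1: V(1,0)=19.3500, V(1,1)=34.4100
Node (0,0) S=64.0000: V=(p*·34.4100+(1−p*)·19.3500)/1.24=24.4245; Δ=(34.4100−19.3500)/(94.0800−40.3200)=0.2801; B=V−Δ·S=6.4960
Root portfolio cost Δ·64+B reproduces V0=24.4245.

(0,0): Delta=0.2801 Bond=6.4960
V0=24.4245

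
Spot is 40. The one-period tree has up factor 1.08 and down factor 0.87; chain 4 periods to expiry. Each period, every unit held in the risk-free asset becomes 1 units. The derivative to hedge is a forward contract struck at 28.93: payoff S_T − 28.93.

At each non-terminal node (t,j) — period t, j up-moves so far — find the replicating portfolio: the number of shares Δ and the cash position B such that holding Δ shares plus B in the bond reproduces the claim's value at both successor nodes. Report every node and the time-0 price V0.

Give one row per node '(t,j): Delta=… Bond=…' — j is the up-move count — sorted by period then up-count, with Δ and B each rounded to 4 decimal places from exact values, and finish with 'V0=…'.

(0,0): Delta=1.0000 Bond=-28.9300
(1,0): Delta=1.0000 Bond=-28.9300
(1,1): Delta=1.0000 Bond=-28.9300
(2,0): Delta=1.0000 Bond=-28.9300
(2,1): Delta=1.0000 Bond=-28.9300
(2,2): Delta=1.0000 Bond=-28.9300
(3,0): Delta=1.0000 Bond=-28.9300
(3,1): Delta=1.0000 Bond=-28.9300
(3,2): Delta=1.0000 Bond=-28.9300
(3,3): Delta=1.0000 Bond=-28.9300
V0=11.0700

Since d<R<u, set p* = (R−d)/(u−d) = 0.6190; price each node as the discounted p*-expectation of its children.
Terminal values V(4,·): V(4,0)=-6.0141, V(4,1)=-0.4827, V(4,2)=6.3839, V(4,3)=14.9080, V(4,4)=25.4896
  t=3,j=0: stock 26.3401 → up 28.4473 (V=-0.4827), down 22.9159 (V=-6.0141). Price -2.5899; hedge Δ=1.0000, bond B=-28.9300.
  t=3,j=1: stock 32.6981 → up 35.3139 (V=6.3839), down 28.4473 (V=-0.4827). Price 3.7681; hedge Δ=1.0000, bond B=-28.9300.
  t=3,j=2: stock 40.5907 → up 43.8380 (V=14.9080), down 35.3139 (V=6.3839). Price 11.6607; hedge Δ=1.0000, bond B=-28.9300.
  t=3,j=3: stock 50.3885 → up 54.4196 (V=25.4896), down 43.8380 (V=14.9080). Price 21.4585; hedge Δ=1.0000, bond B=-28.9300.
  t=2,j=0: stock 30.2760 → up 32.6981 (V=3.7681), down 26.3401 (V=-2.5899). Price 1.3460; hedge Δ=1.0000, bond B=-28.9300.
  t=2,j=1: stock 37.5840 → up 40.5907 (V=11.6607), down 32.6981 (V=3.7681). Price 8.6540; hedge Δ=1.0000, bond B=-28.9300.
  t=2,j=2: stock 46.6560 → up 50.3885 (V=21.4585), down 40.5907 (V=11.6607). Price 17.7260; hedge Δ=1.0000, bond B=-28.9300.
  t=1,j=0: stock 34.8000 → up 37.5840 (V=8.6540), down 30.2760 (V=1.3460). Price 5.8700; hedge Δ=1.0000, bond B=-28.9300.
  t=1,j=1: stock 43.2000 → up 46.6560 (V=17.7260), down 37.5840 (V=8.6540). Price 14.2700; hedge Δ=1.0000, bond B=-28.9300.
  t=0,j=0: stock 40.0000 → up 43.2000 (V=14.2700), down 34.8000 (V=5.8700). Price 11.0700; hedge Δ=1.0000, bond B=-28.9300.
Check: Δ(0,0)·S0 + B(0,0) = 11.0700 = V0.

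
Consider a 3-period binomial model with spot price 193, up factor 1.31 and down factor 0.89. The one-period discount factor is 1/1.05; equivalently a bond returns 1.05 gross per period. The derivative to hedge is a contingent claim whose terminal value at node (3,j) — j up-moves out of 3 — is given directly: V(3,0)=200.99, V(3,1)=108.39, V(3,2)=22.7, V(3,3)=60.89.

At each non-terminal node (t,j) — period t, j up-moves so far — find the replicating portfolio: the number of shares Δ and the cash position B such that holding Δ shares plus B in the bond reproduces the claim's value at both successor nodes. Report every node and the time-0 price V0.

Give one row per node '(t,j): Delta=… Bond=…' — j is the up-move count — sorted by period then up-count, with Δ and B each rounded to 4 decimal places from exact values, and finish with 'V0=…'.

(0,0): Delta=-0.7873 Bond=242.3381
(1,0): Delta=-1.1877 Bond=323.2286
(1,1): Delta=-0.3453 Bond=142.6979
(2,0): Delta=-1.4422 Bond=378.2989
(2,1): Delta=-0.9067 Bond=276.1630
(2,2): Delta=0.2745 Bond=-55.4537
V0=90.3890

Under the risk-neutral measure, an up-move has probability p* = (R−d)/(u−d) = 0.3810 and values discount at R = 1.05.
Terminal payoffs: V(3,0)=200.9900, V(3,1)=108.3900, V(3,2)=22.7000, V(3,3)=60.8900
Node (2,0) S=152.8753: V=(p*·108.3900+(1−p*)·200.9900)/1.05=157.8227; Δ=(108.3900−200.9900)/(200.2666−136.0590)=-1.4422; B=V−Δ·S=378.2989
Node (2,1) S=225.0187: V=(p*·22.7000+(1−p*)·108.3900)/1.05=72.1392; Δ=(22.7000−108.3900)/(294.7745−200.2666)=-0.9067; B=V−Δ·S=276.1630
Node (2,2) S=331.2073: V=(p*·60.8900+(1−p*)·22.7000)/1.05=35.4748; Δ=(60.8900−22.7000)/(433.8816−294.7745)=0.2745; B=V−Δ·S=-55.4537
Node (1,0) S=171.7700: V=(p*·72.1392+(1−p*)·157.8227)/1.05=119.2203; Δ=(72.1392−157.8227)/(225.0187−152.8753)=-1.1877; B=V−Δ·S=323.2286
Node (1,1) S=252.8300: V=(p*·35.4748+(1−p*)·72.1392)/1.05=55.4018; Δ=(35.4748−72.1392)/(331.2073−225.0187)=-0.3453; B=V−Δ·S=142.6979
Node (0,0) S=193.0000: V=(p*·55.4018+(1−p*)·119.2203)/1.05=90.3890; Δ=(55.4018−119.2203)/(252.8300−171.7700)=-0.7873; B=V−Δ·S=242.3381
Self-financing check: at every node Δ·S+B equals the discounted successor values.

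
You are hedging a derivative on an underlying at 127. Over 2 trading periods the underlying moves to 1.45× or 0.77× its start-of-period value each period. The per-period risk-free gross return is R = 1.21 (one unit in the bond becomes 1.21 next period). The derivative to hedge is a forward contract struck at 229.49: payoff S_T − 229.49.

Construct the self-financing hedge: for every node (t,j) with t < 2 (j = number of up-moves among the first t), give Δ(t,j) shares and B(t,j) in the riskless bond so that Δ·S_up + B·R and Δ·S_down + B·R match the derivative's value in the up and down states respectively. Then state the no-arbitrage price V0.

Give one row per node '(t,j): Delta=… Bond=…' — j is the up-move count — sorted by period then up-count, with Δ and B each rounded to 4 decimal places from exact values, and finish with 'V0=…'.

Since d<R<u, set p* = (R−d)/(u−d) = 0.6471; price each node as the discounted p*-expectation of its children.
Terminal payoffs: V(2,0)=-154.1917, V(2,1)=-87.6945, V(2,2)=37.5275
  t=1,j=0: stock 97.7900 → up 141.7955 (V=-87.6945), down 75.2983 (V=-154.1917). Price -91.8712; hedge Δ=1.0000, bond B=-189.6612.
  t=1,j=1: stock 184.1500 → up 267.0175 (V=37.5275), down 141.7955 (V=-87.6945). Price -5.5112; hedge Δ=1.0000, bond B=-189.6612.
  t=0,j=0: stock 127.0000 → up 184.1500 (V=-5.5112), down 97.7900 (V=-91.8712). Price -29.7448; hedge Δ=1.0000, bond B=-156.7448.
Each (Δ,B) replicates both successor values, so the strategy is self-financing and V0 is arbitrage-free.

(0,0): Delta=1.0000 Bond=-156.7448
(1,0): Delta=1.0000 Bond=-189.6612
(1,1): Delta=1.0000 Bond=-189.6612
V0=-29.7448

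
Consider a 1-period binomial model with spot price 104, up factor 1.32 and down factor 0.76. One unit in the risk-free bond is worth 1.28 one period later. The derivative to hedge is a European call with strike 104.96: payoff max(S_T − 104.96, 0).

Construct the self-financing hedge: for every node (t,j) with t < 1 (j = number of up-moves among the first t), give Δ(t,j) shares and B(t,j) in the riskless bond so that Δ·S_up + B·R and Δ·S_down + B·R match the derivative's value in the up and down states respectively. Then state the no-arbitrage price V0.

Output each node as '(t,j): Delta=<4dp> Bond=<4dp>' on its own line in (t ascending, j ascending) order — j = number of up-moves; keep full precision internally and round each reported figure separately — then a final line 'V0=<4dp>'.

(0,0): Delta=0.5549 Bond=-34.2679
V0=23.4464

No-arbitrage ⇒ martingale measure with p* = (R−d)/(u−d) = 0.9286.
Payoff layer (t=1): V(1,0)=0.0000, V(1,1)=32.3200
Node (0,0) S=104.0000: V=(p*·32.3200+(1−p*)·0.0000)/1.28=23.4464; Δ=(32.3200−0.0000)/(137.2800−79.0400)=0.5549; B=V−Δ·S=-34.2679
Each (Δ,B) replicates both successor values, so the strategy is self-financing and V0 is arbitrage-free.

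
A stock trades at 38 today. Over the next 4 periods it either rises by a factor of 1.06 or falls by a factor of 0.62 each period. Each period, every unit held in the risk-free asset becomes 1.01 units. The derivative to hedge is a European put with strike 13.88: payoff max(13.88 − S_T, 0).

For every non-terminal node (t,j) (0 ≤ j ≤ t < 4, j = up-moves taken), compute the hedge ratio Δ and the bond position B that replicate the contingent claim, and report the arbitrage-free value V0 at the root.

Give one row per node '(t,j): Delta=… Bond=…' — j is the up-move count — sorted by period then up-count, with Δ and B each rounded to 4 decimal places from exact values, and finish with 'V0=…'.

(0,0): Delta=-0.0089 Bond=0.3598
(1,0): Delta=-0.0864 Bond=2.1900
(1,1): Delta=-0.0031 Bond=0.1292
(2,0): Delta=-0.6542 Bond=10.5056
(2,1): Delta=-0.0438 Bond=1.1486
(2,2): Delta=0.0000 Bond=0.0000
(3,0): Delta=-1.0000 Bond=13.7426
(3,1): Delta=-0.6283 Bond=10.2092
(3,2): Delta=0.0000 Bond=0.0000
(3,3): Delta=0.0000 Bond=0.0000
V0=0.0227

The replicating-portfolio and risk-neutral prices coincide; use p* = (1.01−0.62)/(1.06−0.62) = 0.8864 for the latter.
Terminal payoffs: V(4,0)=8.2650, V(4,1)=4.2801, V(4,2)=0.0000, V(4,3)=0.0000, V(4,4)=0.0000
(3,0): S=9.0565. Δ = (V_up−V_dn)/(S_up−S_dn) = (4.2801−8.2650)/(9.5999−5.6150) = -1.0000. V = [p*·4.2801 + (1−p*)·8.2650]/1.01 = 4.6861. B = V − Δ·S = 13.7426.
(3,1): S=15.4836. Δ = (V_up−V_dn)/(S_up−S_dn) = (0.0000−4.2801)/(16.4126−9.5999) = -0.6283. V = [p*·0.0000 + (1−p*)·4.2801]/1.01 = 0.4816. B = V − Δ·S = 10.2092.
(3,2): S=26.4720. Δ = (V_up−V_dn)/(S_up−S_dn) = (0.0000−0.0000)/(28.0603−16.4126) = 0.0000. V = [p*·0.0000 + (1−p*)·0.0000]/1.01 = 0.0000. B = V − Δ·S = 0.0000.
(3,3): S=45.2586. Δ = (V_up−V_dn)/(S_up−S_dn) = (0.0000−0.0000)/(47.9741−28.0603) = 0.0000. V = [p*·0.0000 + (1−p*)·0.0000]/1.01 = 0.0000. B = V − Δ·S = 0.0000.
(2,0): S=14.6072. Δ = (V_up−V_dn)/(S_up−S_dn) = (0.4816−4.6861)/(15.4836−9.0565) = -0.6542. V = [p*·0.4816 + (1−p*)·4.6861]/1.01 = 0.9499. B = V − Δ·S = 10.5056.
(2,1): S=24.9736. Δ = (V_up−V_dn)/(S_up−S_dn) = (0.0000−0.4816)/(26.4720−15.4836) = -0.0438. V = [p*·0.0000 + (1−p*)·0.4816]/1.01 = 0.0542. B = V − Δ·S = 1.1486.
(2,2): S=42.6968. Δ = (V_up−V_dn)/(S_up−S_dn) = (0.0000−0.0000)/(45.2586−26.4720) = 0.0000. V = [p*·0.0000 + (1−p*)·0.0000]/1.01 = 0.0000. B = V − Δ·S = 0.0000.
(1,0): S=23.5600. Δ = (V_up−V_dn)/(S_up−S_dn) = (0.0542−0.9499)/(24.9736−14.6072) = -0.0864. V = [p*·0.0542 + (1−p*)·0.9499]/1.01 = 0.1544. B = V − Δ·S = 2.1900.
(1,1): S=40.2800. Δ = (V_up−V_dn)/(S_up−S_dn) = (0.0000−0.0542)/(42.6968−24.9736) = -0.0031. V = [p*·0.0000 + (1−p*)·0.0542]/1.01 = 0.0061. B = V − Δ·S = 0.1292.
(0,0): S=38.0000. Δ = (V_up−V_dn)/(S_up−S_dn) = (0.0061−0.1544)/(40.2800−23.5600) = -0.0089. V = [p*·0.0061 + (1−p*)·0.1544]/1.01 = 0.0227. B = V − Δ·S = 0.3598.
Each (Δ,B) replicates both successor values, so the strategy is self-financing and V0 is arbitrage-free.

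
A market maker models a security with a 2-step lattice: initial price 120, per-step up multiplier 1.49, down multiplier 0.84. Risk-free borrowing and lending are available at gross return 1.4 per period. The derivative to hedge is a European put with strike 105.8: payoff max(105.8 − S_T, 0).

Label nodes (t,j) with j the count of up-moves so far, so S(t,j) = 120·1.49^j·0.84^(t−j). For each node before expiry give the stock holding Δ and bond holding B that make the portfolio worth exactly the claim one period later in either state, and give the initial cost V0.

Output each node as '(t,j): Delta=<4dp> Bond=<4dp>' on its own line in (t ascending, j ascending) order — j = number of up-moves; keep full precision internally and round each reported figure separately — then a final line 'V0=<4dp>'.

Under the risk-neutral measure, an up-move has probability p* = (R−d)/(u−d) = 0.8615 and values discount at R = 1.4.
Terminal values V(2,·): V(2,0)=21.1280, V(2,1)=0.0000, V(2,2)=0.0000
  t=1,j=0: stock 100.8000 → up 150.1920 (V=0.0000), down 84.6720 (V=21.1280). Price 2.0896; hedge Δ=-0.3225, bond B=34.5942.
  t=1,j=1: stock 178.8000 → up 266.4120 (V=0.0000), down 150.1920 (V=0.0000). Price 0.0000; hedge Δ=0.0000, bond B=0.0000.
  t=0,j=0: stock 120.0000 → up 178.8000 (V=0.0000), down 100.8000 (V=2.0896). Price 0.2067; hedge Δ=-0.0268, bond B=3.4214.
Check: Δ(0,0)·S0 + B(0,0) = 0.2067 = V0.

(0,0): Delta=-0.0268 Bond=3.4214
(1,0): Delta=-0.3225 Bond=34.5942
(1,1): Delta=0.0000 Bond=0.0000
V0=0.2067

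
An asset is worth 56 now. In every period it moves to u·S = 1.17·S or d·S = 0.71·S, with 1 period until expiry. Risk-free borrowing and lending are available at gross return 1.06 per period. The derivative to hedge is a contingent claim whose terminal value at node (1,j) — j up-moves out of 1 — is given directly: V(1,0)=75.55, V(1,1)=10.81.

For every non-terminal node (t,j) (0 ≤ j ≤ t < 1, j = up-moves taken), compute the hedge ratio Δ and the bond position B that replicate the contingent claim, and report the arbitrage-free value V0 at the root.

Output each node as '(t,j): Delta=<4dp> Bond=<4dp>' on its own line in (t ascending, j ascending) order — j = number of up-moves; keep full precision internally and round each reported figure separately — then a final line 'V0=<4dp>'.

(0,0): Delta=-2.5132 Bond=165.5422
V0=24.8031

Under the risk-neutral measure, an up-move has probability p* = (R−d)/(u−d) = 0.7609 and values discount at R = 1.06.
At expiry t=1: V(1,0)=75.5500, V(1,1)=10.8100
(0,0): S=56.0000. Δ = (V_up−V_dn)/(S_up−S_dn) = (10.8100−75.5500)/(65.5200−39.7600) = -2.5132. V = [p*·10.8100 + (1−p*)·75.5500]/1.06 = 24.8031. B = V − Δ·S = 165.5422.
Root portfolio cost Δ·56+B reproduces V0=24.8031.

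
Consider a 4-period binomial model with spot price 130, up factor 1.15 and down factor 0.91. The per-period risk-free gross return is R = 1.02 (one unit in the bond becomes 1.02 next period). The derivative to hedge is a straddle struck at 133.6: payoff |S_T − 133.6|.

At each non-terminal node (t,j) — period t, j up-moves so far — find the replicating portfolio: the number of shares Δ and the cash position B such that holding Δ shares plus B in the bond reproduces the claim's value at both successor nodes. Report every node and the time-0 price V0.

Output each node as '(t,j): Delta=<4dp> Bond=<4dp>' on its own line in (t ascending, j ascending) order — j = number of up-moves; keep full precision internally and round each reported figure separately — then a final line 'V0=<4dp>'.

No-arbitrage ⇒ martingale measure with p* = (R−d)/(u−d) = 0.4583.
At expiry t=4: V(4,0)=44.4526, V(4,1)=20.9411, V(4,2)=8.7711, V(4,3)=46.3195, V(4,4)=93.7708
Node (3,0) S=97.9642: V=(p*·20.9411+(1−p*)·44.4526)/1.02=33.0162; Δ=(20.9411−44.4526)/(112.6589−89.1474)=-1.0000; B=V−Δ·S=130.9804
Node (3,1) S=123.8010: V=(p*·8.7711+(1−p*)·20.9411)/1.02=15.0620; Δ=(8.7711−20.9411)/(142.3711−112.6589)=-0.4096; B=V−Δ·S=65.7705
Node (3,2) S=156.4517: V=(p*·46.3195+(1−p*)·8.7711)/1.02=25.4714; Δ=(46.3195−8.7711)/(179.9195−142.3711)=1.0000; B=V−Δ·S=-130.9804
Node (3,3) S=197.7137: V=(p*·93.7708+(1−p*)·46.3195)/1.02=66.7334; Δ=(93.7708−46.3195)/(227.3708−179.9195)=1.0000; B=V−Δ·S=-130.9804
Node (2,0) S=107.6530: V=(p*·15.0620+(1−p*)·33.0162)/1.02=24.3011; Δ=(15.0620−33.0162)/(123.8010−97.9642)=-0.6949; B=V−Δ·S=99.1103
Node (2,1) S=136.0450: V=(p*·25.4714+(1−p*)·15.0620)/1.02=19.4441; Δ=(25.4714−15.0620)/(156.4518−123.8010)=0.3188; B=V−Δ·S=-23.9284
Node (2,2) S=171.9250: V=(p*·66.7334+(1−p*)·25.4714)/1.02=43.5129; Δ=(66.7334−25.4714)/(197.7137−156.4517)=1.0000; B=V−Δ·S=-128.4121
Node (1,0) S=118.3000: V=(p*·19.4441+(1−p*)·24.3011)/1.02=21.6421; Δ=(19.4441−24.3011)/(136.0450−107.6530)=-0.1711; B=V−Δ·S=41.8799
Node (1,1) S=149.5000: V=(p*·43.5129+(1−p*)·19.4441)/1.02=29.8780; Δ=(43.5129−19.4441)/(171.9250−136.0450)=0.6708; B=V−Δ·S=-70.4086
Node (0,0) S=130.0000: V=(p*·29.8780+(1−p*)·21.6421)/1.02=24.9185; Δ=(29.8780−21.6421)/(149.5000−118.3000)=0.2640; B=V−Δ·S=-9.3977
Self-financing check: at every node Δ·S+B equals the discounted successor values.

(0,0): Delta=0.2640 Bond=-9.3977
(1,0): Delta=-0.1711 Bond=41.8799
(1,1): Delta=0.6708 Bond=-70.4086
(2,0): Delta=-0.6949 Bond=99.1103
(2,1): Delta=0.3188 Bond=-23.9284
(2,2): Delta=1.0000 Bond=-128.4121
(3,0): Delta=-1.0000 Bond=130.9804
(3,1): Delta=-0.4096 Bond=65.7705
(3,2): Delta=1.0000 Bond=-130.9804
(3,3): Delta=1.0000 Bond=-130.9804
V0=24.9185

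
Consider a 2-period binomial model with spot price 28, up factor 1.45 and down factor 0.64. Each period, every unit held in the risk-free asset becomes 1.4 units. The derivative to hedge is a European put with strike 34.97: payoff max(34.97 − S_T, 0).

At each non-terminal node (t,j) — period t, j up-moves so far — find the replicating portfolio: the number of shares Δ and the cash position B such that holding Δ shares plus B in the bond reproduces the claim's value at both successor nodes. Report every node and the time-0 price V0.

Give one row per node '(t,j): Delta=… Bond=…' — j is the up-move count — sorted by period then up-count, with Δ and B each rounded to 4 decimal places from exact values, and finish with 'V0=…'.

(0,0): Delta=-0.2938 Bond=8.8019
(1,0): Delta=-1.0000 Bond=24.9786
(1,1): Delta=-0.2732 Bond=11.4900
V0=0.5768

Under the risk-neutral measure, an up-move has probability p* = (R−d)/(u−d) = 0.9383 and values discount at R = 1.4.
Terminal values V(2,·): V(2,0)=23.5012, V(2,1)=8.9860, V(2,2)=0.0000
Node (1,0) S=17.9200: V=(p*·8.9860+(1−p*)·23.5012)/1.4=7.0586; Δ=(8.9860−23.5012)/(25.9840−11.4688)=-1.0000; B=V−Δ·S=24.9786
Node (1,1) S=40.6000: V=(p*·0.0000+(1−p*)·8.9860)/1.4=0.3962; Δ=(0.0000−8.9860)/(58.8700−25.9840)=-0.2732; B=V−Δ·S=11.4900
Node (0,0) S=28.0000: V=(p*·0.3962+(1−p*)·7.0586)/1.4=0.5768; Δ=(0.3962−7.0586)/(40.6000−17.9200)=-0.2938; B=V−Δ·S=8.8019
The time-0 hedge costs 0.5768, which is the no-arbitrage price.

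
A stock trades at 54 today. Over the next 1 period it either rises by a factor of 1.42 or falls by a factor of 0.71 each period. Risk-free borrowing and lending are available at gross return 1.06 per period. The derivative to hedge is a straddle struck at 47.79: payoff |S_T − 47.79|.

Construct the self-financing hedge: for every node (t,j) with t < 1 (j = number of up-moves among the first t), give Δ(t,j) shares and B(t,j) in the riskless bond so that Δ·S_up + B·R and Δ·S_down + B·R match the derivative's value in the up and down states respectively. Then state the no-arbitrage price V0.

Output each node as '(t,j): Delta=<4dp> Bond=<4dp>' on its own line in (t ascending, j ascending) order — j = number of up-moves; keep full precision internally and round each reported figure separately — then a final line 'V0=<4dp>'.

Risk-neutral probability p* = (R−d)/(u−d) = (1.06−0.71)/(1.42−0.71) = 0.4930.
Payoff layer (t=1): V(1,0)=9.4500, V(1,1)=28.8900
(0,0): S=54.0000. Δ = (V_up−V_dn)/(S_up−S_dn) = (28.8900−9.4500)/(76.6800−38.3400) = 0.5070. V = [p*·28.8900 + (1−p*)·9.4500]/1.06 = 17.9558. B = V − Δ·S = -9.4245.
The time-0 hedge costs 17.9558, which is the no-arbitrage price.

(0,0): Delta=0.5070 Bond=-9.4245
V0=17.9558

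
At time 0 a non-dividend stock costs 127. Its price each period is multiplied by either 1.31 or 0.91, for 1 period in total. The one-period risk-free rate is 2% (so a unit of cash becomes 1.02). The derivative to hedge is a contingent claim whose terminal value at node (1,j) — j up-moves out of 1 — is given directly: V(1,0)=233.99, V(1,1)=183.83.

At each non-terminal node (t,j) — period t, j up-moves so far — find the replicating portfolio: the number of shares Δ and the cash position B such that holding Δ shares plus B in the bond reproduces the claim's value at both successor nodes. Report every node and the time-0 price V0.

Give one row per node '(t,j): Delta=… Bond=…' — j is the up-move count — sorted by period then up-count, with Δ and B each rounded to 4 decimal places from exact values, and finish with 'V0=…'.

No-arbitrage ⇒ martingale measure with p* = (R−d)/(u−d) = 0.2750.
Payoff layer (t=1): V(1,0)=233.9900, V(1,1)=183.8300
(0,0): S=127.0000. Δ = (V_up−V_dn)/(S_up−S_dn) = (183.8300−233.9900)/(166.3700−115.5700) = -0.9874. V = [p*·183.8300 + (1−p*)·233.9900]/1.02 = 215.8784. B = V − Δ·S = 341.2784.
Root portfolio cost Δ·127+B reproduces V0=215.8784.

(0,0): Delta=-0.9874 Bond=341.2784
V0=215.8784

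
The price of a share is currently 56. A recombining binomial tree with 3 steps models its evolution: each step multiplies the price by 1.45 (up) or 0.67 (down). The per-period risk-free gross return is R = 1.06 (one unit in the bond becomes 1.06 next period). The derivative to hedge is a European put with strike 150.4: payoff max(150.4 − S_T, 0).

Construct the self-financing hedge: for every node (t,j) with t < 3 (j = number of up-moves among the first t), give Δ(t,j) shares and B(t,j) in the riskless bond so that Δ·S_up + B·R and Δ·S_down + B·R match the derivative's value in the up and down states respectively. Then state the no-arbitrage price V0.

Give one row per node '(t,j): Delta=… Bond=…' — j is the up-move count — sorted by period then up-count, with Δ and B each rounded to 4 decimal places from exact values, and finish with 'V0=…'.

(0,0): Delta=-0.8965 Bond=122.6144
(1,0): Delta=-1.0000 Bond=133.8555
(1,1): Delta=-0.8486 Bond=126.0872
(2,0): Delta=-1.0000 Bond=141.8868
(2,1): Delta=-1.0000 Bond=141.8868
(2,2): Delta=-0.7787 Bond=125.4180
V0=72.4117

Risk-neutral probability p* = (R−d)/(u−d) = (1.06−0.67)/(1.45−0.67) = 0.5000.
Terminal payoffs: V(3,0)=133.5573, V(3,1)=113.9493, V(3,2)=71.5142, V(3,3)=0.0000
(2,0): S=25.1384. Δ = (V_up−V_dn)/(S_up−S_dn) = (113.9493−133.5573)/(36.4507−16.8427) = -1.0000. V = [p*·113.9493 + (1−p*)·133.5573]/1.06 = 116.7484. B = V − Δ·S = 141.8868.
(2,1): S=54.4040. Δ = (V_up−V_dn)/(S_up−S_dn) = (71.5142−113.9493)/(78.8858−36.4507) = -1.0000. V = [p*·71.5142 + (1−p*)·113.9493]/1.06 = 87.4828. B = V − Δ·S = 141.8868.
(2,2): S=117.7400. Δ = (V_up−V_dn)/(S_up−S_dn) = (0.0000−71.5142)/(170.7230−78.8858) = -0.7787. V = [p*·0.0000 + (1−p*)·71.5142]/1.06 = 33.7331. B = V − Δ·S = 125.4180.
(1,0): S=37.5200. Δ = (V_up−V_dn)/(S_up−S_dn) = (87.4828−116.7484)/(54.4040−25.1384) = -1.0000. V = [p*·87.4828 + (1−p*)·116.7484]/1.06 = 96.3355. B = V − Δ·S = 133.8555.
(1,1): S=81.2000. Δ = (V_up−V_dn)/(S_up−S_dn) = (33.7331−87.4828)/(117.7400−54.4040) = -0.8486. V = [p*·33.7331 + (1−p*)·87.4828]/1.06 = 57.1773. B = V − Δ·S = 126.0872.
(0,0): S=56.0000. Δ = (V_up−V_dn)/(S_up−S_dn) = (57.1773−96.3355)/(81.2000−37.5200) = -0.8965. V = [p*·57.1773 + (1−p*)·96.3355]/1.06 = 72.4117. B = V − Δ·S = 122.6144.
The time-0 hedge costs 72.4117, which is the no-arbitrage price.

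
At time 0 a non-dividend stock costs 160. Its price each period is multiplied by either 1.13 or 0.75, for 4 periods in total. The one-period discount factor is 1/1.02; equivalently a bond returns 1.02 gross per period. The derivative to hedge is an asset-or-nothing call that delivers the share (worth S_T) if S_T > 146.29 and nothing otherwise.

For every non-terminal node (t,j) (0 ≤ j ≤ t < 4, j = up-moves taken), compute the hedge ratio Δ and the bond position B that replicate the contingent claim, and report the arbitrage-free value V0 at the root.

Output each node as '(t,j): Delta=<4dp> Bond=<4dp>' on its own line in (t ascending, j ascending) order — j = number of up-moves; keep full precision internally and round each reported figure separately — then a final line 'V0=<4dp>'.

(0,0): Delta=1.6643 Bond=-138.4153
(1,0): Delta=1.8425 Bond=-162.5751
(1,1): Delta=1.6161 Bond=-132.4686
(2,0): Delta=0.0000 Bond=0.0000
(2,1): Delta=2.3407 Bond=-233.3856
(2,2): Delta=1.4201 Bond=-95.0830
(3,0): Delta=0.0000 Bond=0.0000
(3,1): Delta=0.0000 Bond=0.0000
(3,2): Delta=2.9737 Bond=-335.0380
(3,3): Delta=1.0000 Bond=0.0000
V0=127.8656

Risk-neutral probability p* = (R−d)/(u−d) = (1.02−0.75)/(1.13−0.75) = 0.7105.
Payoff layer (t=4): V(4,0)=0.0000, V(4,1)=0.0000, V(4,2)=0.0000, V(4,3)=173.1476, V(4,4)=260.8758
(3,0): S=67.5000. Δ = (V_up−V_dn)/(S_up−S_dn) = (0.0000−0.0000)/(76.2750−50.6250) = 0.0000. V = [p*·0.0000 + (1−p*)·0.0000]/1.02 = 0.0000. B = V − Δ·S = 0.0000.
(3,1): S=101.7000. Δ = (V_up−V_dn)/(S_up−S_dn) = (0.0000−0.0000)/(114.9210−76.2750) = 0.0000. V = [p*·0.0000 + (1−p*)·0.0000]/1.02 = 0.0000. B = V − Δ·S = 0.0000.
(3,2): S=153.2280. Δ = (V_up−V_dn)/(S_up−S_dn) = (173.1476−0.0000)/(173.1476−114.9210) = 2.9737. V = [p*·173.1476 + (1−p*)·0.0000]/1.02 = 120.6137. B = V − Δ·S = -335.0380.
(3,3): S=230.8635. Δ = (V_up−V_dn)/(S_up−S_dn) = (260.8758−173.1476)/(260.8758−173.1476) = 1.0000. V = [p*·260.8758 + (1−p*)·173.1476]/1.02 = 230.8635. B = V − Δ·S = 0.0000.
(2,0): S=90.0000. Δ = (V_up−V_dn)/(S_up−S_dn) = (0.0000−0.0000)/(101.7000−67.5000) = 0.0000. V = [p*·0.0000 + (1−p*)·0.0000]/1.02 = 0.0000. B = V − Δ·S = 0.0000.
(2,1): S=135.6000. Δ = (V_up−V_dn)/(S_up−S_dn) = (120.6137−0.0000)/(153.2280−101.7000) = 2.3407. V = [p*·120.6137 + (1−p*)·0.0000]/1.02 = 84.0188. B = V − Δ·S = -233.3856.
(2,2): S=204.3040. Δ = (V_up−V_dn)/(S_up−S_dn) = (230.8635−120.6137)/(230.8635−153.2280) = 1.4201. V = [p*·230.8635 + (1−p*)·120.6137]/1.02 = 195.0481. B = V − Δ·S = -95.0830.
(1,0): S=120.0000. Δ = (V_up−V_dn)/(S_up−S_dn) = (84.0188−0.0000)/(135.6000−90.0000) = 1.8425. V = [p*·84.0188 + (1−p*)·0.0000]/1.02 = 58.5270. B = V − Δ·S = -162.5751.
(1,1): S=180.8000. Δ = (V_up−V_dn)/(S_up−S_dn) = (195.0481−84.0188)/(204.3040−135.6000) = 1.6161. V = [p*·195.0481 + (1−p*)·84.0188]/1.02 = 159.7138. B = V − Δ·S = -132.4686.
(0,0): S=160.0000. Δ = (V_up−V_dn)/(S_up−S_dn) = (159.7138−58.5270)/(180.8000−120.0000) = 1.6643. V = [p*·159.7138 + (1−p*)·58.5270]/1.02 = 127.8656. B = V − Δ·S = -138.4153.
The time-0 hedge costs 127.8656, which is the no-arbitrage price.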